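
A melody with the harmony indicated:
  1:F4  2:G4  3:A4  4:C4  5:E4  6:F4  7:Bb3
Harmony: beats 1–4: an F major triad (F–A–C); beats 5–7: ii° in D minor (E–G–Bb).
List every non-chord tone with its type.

G4 (beat 2) — passing tone; F4 (beat 6) — escape tone.

The harmony at that moment is F major triad (F, A, C); G4 is not a chord tone.
It is approached by step up from F4 and left by step up to A4.
Step in, step out in the same direction — a passing tone.
The harmony at that moment is E diminished triad (E, G, Bb); F4 is not a chord tone.
It is approached by step up from E4 and left by leap down to Bb3.
Step in, leap out — an escape tone.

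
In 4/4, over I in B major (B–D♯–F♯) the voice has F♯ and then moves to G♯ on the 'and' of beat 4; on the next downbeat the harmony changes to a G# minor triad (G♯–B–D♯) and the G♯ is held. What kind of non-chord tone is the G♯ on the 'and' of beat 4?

The harmony at that moment is B major triad (B, D♯, F♯); G♯ is not a chord tone.
It is approached by step up from F♯ and then sustained as the same pitch into the next harmony.
Arriving early and becoming a chord tone when the harmony changes — an anticipation.

Anticipation.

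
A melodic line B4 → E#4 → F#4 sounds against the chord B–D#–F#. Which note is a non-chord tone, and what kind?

E#4 is an appoggiatura.

The harmony at that moment is B major triad (B, D#, F#); E#4 is not a chord tone.
It is approached by leap down from B4 and left by step up to F#4.
Leap in, step out — an appoggiatura.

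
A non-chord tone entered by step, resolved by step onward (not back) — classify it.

Passing tone.

Approach: by step. Departure: by step, continuing in the same direction.
Stepwise on both sides with no change of direction means the note fills in the space between two different chord tones — a passing tone. (Had it turned back to its starting note it would be a neighbor tone instead.)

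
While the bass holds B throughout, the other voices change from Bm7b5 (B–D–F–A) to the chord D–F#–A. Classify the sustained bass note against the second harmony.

The harmony at that moment is D major triad (D, F#, A); B is not a chord tone.
It is held over (the same pitch as the preceding B) and then sustained as the same pitch into the next harmony.
Sustained through a change of harmony — a pedal tone.

Pedal tone (pedal point).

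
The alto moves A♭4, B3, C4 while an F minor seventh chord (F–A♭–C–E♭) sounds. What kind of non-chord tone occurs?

B3 is an appoggiatura.

The harmony at that moment is F minor seventh chord (F, A♭, C, E♭); B3 is not a chord tone.
It is approached by leap down from A♭4 and left by step up to C4.
Leap in, step out — an appoggiatura.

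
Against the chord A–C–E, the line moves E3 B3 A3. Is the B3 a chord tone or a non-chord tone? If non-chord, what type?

Non-chord tone — an appoggiatura.

The harmony at that moment is A minor triad (A, C, E); B3 is not a chord tone.
It is approached by leap up from E3 and left by step down to A3.
Leap in, step out — an appoggiatura.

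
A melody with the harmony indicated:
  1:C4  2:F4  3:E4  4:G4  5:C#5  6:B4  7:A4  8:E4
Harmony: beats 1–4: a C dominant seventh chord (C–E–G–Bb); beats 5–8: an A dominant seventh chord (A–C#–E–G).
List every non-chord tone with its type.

F4 (beat 2) — appoggiatura; B4 (beat 6) — passing tone.

The harmony at that moment is C dominant seventh chord (C, E, G, Bb); F4 is not a chord tone.
It is approached by leap up from C4 and left by step down to E4.
Leap in, step out — an appoggiatura.
The harmony at that moment is A dominant seventh chord (A, C#, E, G); B4 is not a chord tone.
It is approached by step down from C#5 and left by step down to A4.
Step in, step out in the same direction — a passing tone.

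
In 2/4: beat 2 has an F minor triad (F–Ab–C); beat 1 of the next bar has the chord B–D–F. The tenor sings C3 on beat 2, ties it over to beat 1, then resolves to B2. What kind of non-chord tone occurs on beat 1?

Suspension.

The harmony at that moment is B diminished triad (B, D, F); C3 is not a chord tone.
It is held over (the same pitch as the preceding C3) and left by step down to B2.
Held over from the previous chord and resolving down by step — a suspension.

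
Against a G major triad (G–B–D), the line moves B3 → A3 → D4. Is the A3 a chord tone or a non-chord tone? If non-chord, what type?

The harmony at that moment is G major triad (G, B, D); A3 is not a chord tone.
It is approached by step down from B3 and left by leap up to D4.
Step in, leap out — an escape tone.

Non-chord tone — an escape tone.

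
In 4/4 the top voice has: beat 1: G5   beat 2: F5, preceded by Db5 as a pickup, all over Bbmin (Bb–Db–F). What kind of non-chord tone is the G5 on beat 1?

Appoggiatura.

The harmony at that moment is Bb minor triad (Bb, Db, F); G5 is not a chord tone.
It is approached by leap up from Db5 and left by step down to F5.
Leap in, step out, metrically accented — an appoggiatura.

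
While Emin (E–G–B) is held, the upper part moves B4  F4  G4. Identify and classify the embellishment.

F4 is an appoggiatura.

The harmony at that moment is E minor triad (E, G, B); F4 is not a chord tone.
It is approached by leap down from B4 and left by step up to G4.
Leap in, step out — an appoggiatura.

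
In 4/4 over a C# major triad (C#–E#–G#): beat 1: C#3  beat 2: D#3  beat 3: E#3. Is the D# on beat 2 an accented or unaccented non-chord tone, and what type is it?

The harmony at that moment is C# major triad (C#, E#, G#); D#3 is not a chord tone.
It is approached by step up from C#3 and left by step up to E#3.
Step in, step out in the same direction — a passing tone.
It falls on a weak beat, so it is unaccented.

Unaccented passing tone.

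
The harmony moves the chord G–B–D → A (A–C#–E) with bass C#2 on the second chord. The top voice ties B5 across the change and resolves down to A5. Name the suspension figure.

At the second chord the bass is C#2. The suspended B5 lies a seventh above the bass; after resolving down by step to A5, the interval above the bass becomes a sixth.
Suspension figures are named by those two intervals: 7–6.

7–6 suspension.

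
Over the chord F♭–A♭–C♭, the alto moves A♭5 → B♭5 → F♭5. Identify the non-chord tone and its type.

The harmony at that moment is F♭ major triad (F♭, A♭, C♭); B♭5 is not a chord tone.
It is approached by step up from A♭5 and left by leap down to F♭5.
Step in, leap out — an escape tone.

B♭5 is an escape tone.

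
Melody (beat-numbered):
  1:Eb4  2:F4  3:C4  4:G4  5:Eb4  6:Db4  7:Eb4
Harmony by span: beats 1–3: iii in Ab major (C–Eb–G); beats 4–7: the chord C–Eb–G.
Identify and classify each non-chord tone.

The harmony at that moment is C minor triad (C, Eb, G); F4 is not a chord tone.
It is approached by step up from Eb4 and left by leap down to C4.
Step in, leap out — an escape tone.
The harmony at that moment is C minor triad (C, Eb, G); Db4 is not a chord tone.
It is approached by step down from Eb4 and left by step up to Eb4.
Step away and step back to the same note — a neighbor tone (lower neighbor).

F4 (beat 2) — escape tone; Db4 (beat 6) — neighbor tone.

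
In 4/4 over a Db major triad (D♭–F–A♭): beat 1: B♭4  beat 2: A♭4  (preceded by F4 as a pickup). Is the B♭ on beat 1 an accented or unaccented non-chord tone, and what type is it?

Accented appoggiatura.

The harmony at that moment is D♭ major triad (D♭, F, A♭); B♭4 is not a chord tone.
It is approached by leap up from F4 and left by step down to A♭4.
Leap in, step out — an appoggiatura.
It falls on the downbeat, so it is accented.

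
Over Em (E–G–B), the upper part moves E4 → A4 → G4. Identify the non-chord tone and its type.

The harmony at that moment is E minor triad (E, G, B); A4 is not a chord tone.
It is approached by leap up from E4 and left by step down to G4.
Leap in, step out — an appoggiatura.

A4 is an appoggiatura.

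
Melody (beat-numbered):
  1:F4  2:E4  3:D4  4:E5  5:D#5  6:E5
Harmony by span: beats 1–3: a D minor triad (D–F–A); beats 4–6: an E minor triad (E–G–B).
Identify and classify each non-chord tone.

E4 (beat 2) — passing tone; D#5 (beat 5) — neighbor tone.

The harmony at that moment is D minor triad (D, F, A); E4 is not a chord tone.
It is approached by step down from F4 and left by step down to D4.
Step in, step out in the same direction — a passing tone.
The harmony at that moment is E minor triad (E, G, B); D#5 is not a chord tone.
It is approached by step down from E5 and left by step up to E5.
Step away and step back to the same note — a neighbor tone (lower neighbor).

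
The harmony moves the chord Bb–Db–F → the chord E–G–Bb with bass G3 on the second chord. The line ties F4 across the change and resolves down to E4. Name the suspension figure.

At the second chord the bass is G3. The suspended F4 lies a seventh above the bass; after resolving down by step to E4, the interval above the bass becomes a sixth.
Suspension figures are named by those two intervals: 7–6.

7–6 suspension.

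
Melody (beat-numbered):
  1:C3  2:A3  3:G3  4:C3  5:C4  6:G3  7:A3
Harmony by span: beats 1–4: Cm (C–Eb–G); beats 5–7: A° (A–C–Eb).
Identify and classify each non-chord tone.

A3 (beat 2) — appoggiatura; G3 (beat 6) — appoggiatura.

The harmony at that moment is C minor triad (C, Eb, G); A3 is not a chord tone.
It is approached by leap up from C3 and left by step down to G3.
Leap in, step out — an appoggiatura.
The harmony at that moment is A diminished triad (A, C, Eb); G3 is not a chord tone.
It is approached by leap down from C4 and left by step up to A3.
Leap in, step out — an appoggiatura.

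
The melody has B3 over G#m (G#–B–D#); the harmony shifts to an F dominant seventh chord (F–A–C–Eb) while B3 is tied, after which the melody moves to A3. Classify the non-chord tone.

B3 is a suspension.

The harmony at that moment is F dominant seventh chord (F, A, C, Eb); B3 is not a chord tone.
It is held over (the same pitch as the preceding B3) and left by step down to A3.
Held over from the previous chord and resolving down by step — a suspension.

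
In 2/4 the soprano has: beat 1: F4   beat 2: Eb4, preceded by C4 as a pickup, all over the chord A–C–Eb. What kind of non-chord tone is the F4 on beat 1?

The harmony at that moment is A diminished triad (A, C, Eb); F4 is not a chord tone.
It is approached by leap up from C4 and left by step down to Eb4.
Leap in, step out, metrically accented — an appoggiatura.

Appoggiatura.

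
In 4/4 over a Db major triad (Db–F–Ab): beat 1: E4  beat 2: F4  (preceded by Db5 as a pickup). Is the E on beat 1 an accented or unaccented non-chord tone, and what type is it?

The harmony at that moment is Db major triad (Db, F, Ab); E4 is not a chord tone.
It is approached by leap down from Db5 and left by step up to F4.
Leap in, step out — an appoggiatura.
It falls on the downbeat, so it is accented.

Accented appoggiatura.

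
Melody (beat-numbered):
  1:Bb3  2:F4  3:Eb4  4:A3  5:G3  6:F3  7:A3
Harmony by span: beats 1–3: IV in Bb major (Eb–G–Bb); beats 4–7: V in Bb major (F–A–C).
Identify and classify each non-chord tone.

The harmony at that moment is Eb major triad (Eb, G, Bb); F4 is not a chord tone.
It is approached by leap up from Bb3 and left by step down to Eb4.
Leap in, step out — an appoggiatura.
The harmony at that moment is F major triad (F, A, C); G3 is not a chord tone.
It is approached by step down from A3 and left by step down to F3.
Step in, step out in the same direction — a passing tone.

F4 (beat 2) — appoggiatura; G3 (beat 5) — passing tone.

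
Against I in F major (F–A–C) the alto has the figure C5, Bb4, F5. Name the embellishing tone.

The harmony at that moment is F major triad (F, A, C); Bb4 is not a chord tone.
It is approached by step down from C5 and left by leap up to F5.
Step in, leap out — an escape tone.

Bb4 is an escape tone.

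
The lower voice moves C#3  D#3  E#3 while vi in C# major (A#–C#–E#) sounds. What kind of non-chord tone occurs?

D#3 is a passing tone.

The harmony at that moment is A# minor triad (A#, C#, E#); D#3 is not a chord tone.
It is approached by step up from C#3 and left by step up to E#3.
Step in, step out in the same direction — a passing tone.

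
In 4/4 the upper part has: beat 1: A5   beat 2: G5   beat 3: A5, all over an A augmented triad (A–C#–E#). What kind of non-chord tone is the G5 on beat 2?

The harmony at that moment is A augmented triad (A, C#, E#); G5 is not a chord tone.
It is approached by step down from A5 and left by step up to A5.
Step away and step back to the same note — a neighbor tone (lower neighbor).

Lower neighbor tone.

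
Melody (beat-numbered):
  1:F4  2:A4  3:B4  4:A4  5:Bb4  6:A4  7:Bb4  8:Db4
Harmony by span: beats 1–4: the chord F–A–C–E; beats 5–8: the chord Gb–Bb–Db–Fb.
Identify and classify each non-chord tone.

The harmony at that moment is F major seventh chord (F, A, C, E); B4 is not a chord tone.
It is approached by step up from A4 and left by step down to A4.
Step away and step back to the same note — a neighbor tone (upper neighbor).
The harmony at that moment is Gb dominant seventh chord (Gb, Bb, Db, Fb); A4 is not a chord tone.
It is approached by step down from Bb4 and left by step up to Bb4.
Step away and step back to the same note — a neighbor tone (lower neighbor).

B4 (beat 3) — neighbor tone; A4 (beat 6) — neighbor tone.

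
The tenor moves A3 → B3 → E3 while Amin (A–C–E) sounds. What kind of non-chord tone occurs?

The harmony at that moment is A minor triad (A, C, E); B3 is not a chord tone.
It is approached by step up from A3 and left by leap down to E3.
Step in, leap out — an escape tone.

B3 is an escape tone.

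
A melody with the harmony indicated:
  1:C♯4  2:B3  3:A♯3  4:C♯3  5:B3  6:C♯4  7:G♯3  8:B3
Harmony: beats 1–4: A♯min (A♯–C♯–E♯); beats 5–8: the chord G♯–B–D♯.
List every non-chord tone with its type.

B3 (beat 2) — passing tone; C♯4 (beat 6) — escape tone.

The harmony at that moment is A♯ minor triad (A♯, C♯, E♯); B3 is not a chord tone.
It is approached by step down from C♯4 and left by step down to A♯3.
Step in, step out in the same direction — a passing tone.
The harmony at that moment is G♯ minor triad (G♯, B, D♯); C♯4 is not a chord tone.
It is approached by step up from B3 and left by leap down to G♯3.
Step in, leap out — an escape tone.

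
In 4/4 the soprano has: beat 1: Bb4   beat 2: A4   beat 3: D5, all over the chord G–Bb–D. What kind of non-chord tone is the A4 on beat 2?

The harmony at that moment is G minor triad (G, Bb, D); A4 is not a chord tone.
It is approached by step down from Bb4 and left by leap up to D5.
Step in, leap out, on a weak beat — an escape tone.

Escape tone.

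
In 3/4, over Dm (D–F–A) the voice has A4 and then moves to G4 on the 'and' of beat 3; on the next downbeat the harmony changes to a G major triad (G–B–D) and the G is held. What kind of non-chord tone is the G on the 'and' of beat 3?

The harmony at that moment is D minor triad (D, F, A); G4 is not a chord tone.
It is approached by step down from A4 and then sustained as the same pitch into the next harmony.
Arriving early and becoming a chord tone when the harmony changes — an anticipation.

Anticipation.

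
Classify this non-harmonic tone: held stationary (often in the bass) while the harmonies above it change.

Approach: none. Departure: none — a single pitch is sustained while the chords change around it, passing through harmonies that do not contain it.
No melodic motion at all; the dissonance is created entirely by the moving harmonies against the stationary note — a pedal tone (pedal point).

Pedal tone.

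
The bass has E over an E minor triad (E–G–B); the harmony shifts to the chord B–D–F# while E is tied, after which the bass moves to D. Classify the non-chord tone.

E is a suspension.

The harmony at that moment is B minor triad (B, D, F#); E is not a chord tone.
It is held over (the same pitch as the preceding E) and left by step down to D.
Held over from the previous chord and resolving down by step — a suspension.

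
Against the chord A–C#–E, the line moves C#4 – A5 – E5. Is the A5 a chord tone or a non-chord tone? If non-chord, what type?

A major triad contains A, C#, E; A is the root, so it is a chord tone.

Chord tone (the root of A major triad).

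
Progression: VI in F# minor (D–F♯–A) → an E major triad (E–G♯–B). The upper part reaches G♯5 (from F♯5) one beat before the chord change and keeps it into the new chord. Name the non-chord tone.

The harmony at that moment is D major triad (D, F♯, A); G♯5 is not a chord tone.
It is approached by step up from F♯5 and then sustained as the same pitch into the next harmony.
Arriving early and becoming a chord tone when the harmony changes — an anticipation.

G♯5 is an anticipation.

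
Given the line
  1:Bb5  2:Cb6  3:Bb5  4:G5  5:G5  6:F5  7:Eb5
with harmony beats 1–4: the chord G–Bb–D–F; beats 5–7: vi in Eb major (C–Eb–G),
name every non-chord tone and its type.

The harmony at that moment is G minor seventh chord (G, Bb, D, F); Cb6 is not a chord tone.
It is approached by step up from Bb5 and left by step down to Bb5.
Step away and step back to the same note — a neighbor tone (upper neighbor).
The harmony at that moment is C minor triad (C, Eb, G); F5 is not a chord tone.
It is approached by step down from G5 and left by step down to Eb5.
Step in, step out in the same direction — a passing tone.

Cb6 (beat 2) — neighbor tone; F5 (beat 6) — passing tone.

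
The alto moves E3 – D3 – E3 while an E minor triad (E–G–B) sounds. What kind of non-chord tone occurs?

D3 is a neighbor tone.

The harmony at that moment is E minor triad (E, G, B); D3 is not a chord tone.
It is approached by step down from E3 and left by step up to E3.
Step away and step back to the same note — a neighbor tone (lower neighbor).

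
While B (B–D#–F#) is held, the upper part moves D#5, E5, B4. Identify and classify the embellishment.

The harmony at that moment is B major triad (B, D#, F#); E5 is not a chord tone.
It is approached by step up from D#5 and left by leap down to B4.
Step in, leap out — an escape tone.

E5 is an escape tone.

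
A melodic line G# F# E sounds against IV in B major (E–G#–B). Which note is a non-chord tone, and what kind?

The harmony at that moment is E major triad (E, G#, B); F# is not a chord tone.
It is approached by step down from G# and left by step down to E.
Step in, step out in the same direction — a passing tone.

F# is a passing tone.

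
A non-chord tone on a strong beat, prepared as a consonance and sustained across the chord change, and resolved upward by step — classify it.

Approach: by preparation — the pitch is first a chord tone, then held (tied or repeated) while the harmony changes under it. Departure: up by step. Metric position: strong.
A prepared dissonance that resolves upward by step — a retardation. (The same figure resolving downward would be a suspension.)

Retardation.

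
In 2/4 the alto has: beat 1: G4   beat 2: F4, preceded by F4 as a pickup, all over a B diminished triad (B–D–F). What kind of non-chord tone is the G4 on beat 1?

The harmony at that moment is B diminished triad (B, D, F); G4 is not a chord tone.
It is approached by step up from F4 and left by step down to F4.
Step away and step back to the same note — a neighbor tone (upper neighbor).

Upper neighbor tone.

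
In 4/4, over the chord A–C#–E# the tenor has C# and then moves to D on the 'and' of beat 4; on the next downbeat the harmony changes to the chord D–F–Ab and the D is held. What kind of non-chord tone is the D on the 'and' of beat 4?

Anticipation.

The harmony at that moment is A augmented triad (A, C#, E#); D is not a chord tone.
It is approached by step up from C# and then sustained as the same pitch into the next harmony.
Arriving early and becoming a chord tone when the harmony changes — an anticipation.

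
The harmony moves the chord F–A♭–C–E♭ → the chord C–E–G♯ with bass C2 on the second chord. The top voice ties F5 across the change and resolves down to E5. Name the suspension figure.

4–3 suspension.

At the second chord the bass is C2. The suspended F5 lies a fourth above the bass; after resolving down by step to E5, the interval above the bass becomes a third.
Suspension figures are named by those two intervals: 4–3.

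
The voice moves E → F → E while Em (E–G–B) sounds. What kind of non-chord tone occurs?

F is a neighbor tone.

The harmony at that moment is E minor triad (E, G, B); F is not a chord tone.
It is approached by step up from E and left by step down to E.
Step away and step back to the same note — a neighbor tone (upper neighbor).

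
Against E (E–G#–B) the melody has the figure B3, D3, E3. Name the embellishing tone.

The harmony at that moment is E major triad (E, G#, B); D3 is not a chord tone.
It is approached by leap down from B3 and left by step up to E3.
Leap in, step out — an appoggiatura.

D3 is an appoggiatura.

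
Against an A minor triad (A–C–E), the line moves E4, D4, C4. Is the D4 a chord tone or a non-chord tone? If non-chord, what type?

The harmony at that moment is A minor triad (A, C, E); D4 is not a chord tone.
It is approached by step down from E4 and left by step down to C4.
Step in, step out in the same direction — a passing tone.

Non-chord tone — a passing tone.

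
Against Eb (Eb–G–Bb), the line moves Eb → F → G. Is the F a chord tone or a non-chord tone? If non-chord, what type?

Non-chord tone — a passing tone.

The harmony at that moment is Eb major triad (Eb, G, Bb); F is not a chord tone.
It is approached by step up from Eb and left by step up to G.
Step in, step out in the same direction — a passing tone.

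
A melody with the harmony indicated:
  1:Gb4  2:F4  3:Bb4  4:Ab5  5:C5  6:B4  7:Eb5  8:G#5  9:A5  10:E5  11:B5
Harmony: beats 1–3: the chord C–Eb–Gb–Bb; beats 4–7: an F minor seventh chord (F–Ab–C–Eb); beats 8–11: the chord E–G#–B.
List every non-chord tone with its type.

F4 (beat 2) — escape tone; B4 (beat 6) — escape tone; A5 (beat 9) — escape tone.

The harmony at that moment is C half-diminished seventh chord (C, Eb, Gb, Bb); F4 is not a chord tone.
It is approached by step down from Gb4 and left by leap up to Bb4.
Step in, leap out — an escape tone.
The harmony at that moment is F minor seventh chord (F, Ab, C, Eb); B4 is not a chord tone.
It is approached by step down from C5 and left by leap up to Eb5.
Step in, leap out — an escape tone.
The harmony at that moment is E major triad (E, G#, B); A5 is not a chord tone.
It is approached by step up from G#5 and left by leap down to E5.
Step in, leap out — an escape tone.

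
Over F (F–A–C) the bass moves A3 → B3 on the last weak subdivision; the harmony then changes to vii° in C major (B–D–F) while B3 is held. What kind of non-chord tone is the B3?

B3 is an anticipation.

The harmony at that moment is F major triad (F, A, C); B3 is not a chord tone.
It is approached by step up from A3 and then sustained as the same pitch into the next harmony.
Arriving early and becoming a chord tone when the harmony changes — an anticipation.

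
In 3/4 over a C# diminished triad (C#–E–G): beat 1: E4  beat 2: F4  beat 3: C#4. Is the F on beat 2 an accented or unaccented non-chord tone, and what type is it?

The harmony at that moment is C# diminished triad (C#, E, G); F4 is not a chord tone.
It is approached by step up from E4 and left by leap down to C#4.
Step in, leap out — an escape tone.
It falls on a weak beat, so it is unaccented.

Unaccented escape tone.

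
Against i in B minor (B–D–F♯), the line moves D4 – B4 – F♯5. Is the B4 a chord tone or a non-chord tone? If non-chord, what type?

Chord tone (the root of B minor triad).

B minor triad contains B, D, F♯; B is the root, so it is a chord tone.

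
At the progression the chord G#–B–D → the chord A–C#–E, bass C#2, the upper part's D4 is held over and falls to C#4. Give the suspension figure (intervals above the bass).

9–8 suspension.

At the second chord the bass is C#2. The suspended D4 lies a ninth above the bass; after resolving down by step to C#4, the interval above the bass becomes an octave.
Suspension figures are named by those two intervals: 9–8.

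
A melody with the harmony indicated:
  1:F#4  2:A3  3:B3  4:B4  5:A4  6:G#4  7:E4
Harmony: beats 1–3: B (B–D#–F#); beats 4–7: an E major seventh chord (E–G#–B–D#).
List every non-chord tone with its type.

A3 (beat 2) — appoggiatura; A4 (beat 5) — passing tone.

The harmony at that moment is B major triad (B, D#, F#); A3 is not a chord tone.
It is approached by leap down from F#4 and left by step up to B3.
Leap in, step out — an appoggiatura.
The harmony at that moment is E major seventh chord (E, G#, B, D#); A4 is not a chord tone.
It is approached by step down from B4 and left by step down to G#4.
Step in, step out in the same direction — a passing tone.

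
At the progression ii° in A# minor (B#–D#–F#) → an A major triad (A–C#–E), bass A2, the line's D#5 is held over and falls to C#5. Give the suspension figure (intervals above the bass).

At the second chord the bass is A2. The suspended D#5 lies a fourth above the bass; after resolving down by step to C#5, the interval above the bass becomes a third.
Suspension figures are named by those two intervals: 4–3.

4–3 suspension.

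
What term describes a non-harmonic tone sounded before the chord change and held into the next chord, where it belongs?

Anticipation.

Approach: ahead of the chord change (typically by step), so it is dissonant against the current harmony. Departure: none — the same pitch is restated or held and is a chord tone of the new harmony.
Dissonant first, consonant once the harmony catches up: the note simply arrives early — an anticipation. (The reverse timing, consonant first and dissonant after the change, would be a suspension or retardation.)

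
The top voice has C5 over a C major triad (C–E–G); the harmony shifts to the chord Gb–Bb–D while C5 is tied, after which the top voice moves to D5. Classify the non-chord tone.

The harmony at that moment is Gb augmented triad (Gb, Bb, D); C5 is not a chord tone.
It is held over (the same pitch as the preceding C5) and left by step up to D5.
Held over from the previous chord and resolving up by step — a retardation.

C5 is a retardation.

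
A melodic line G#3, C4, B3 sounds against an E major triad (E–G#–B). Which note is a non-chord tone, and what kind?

The harmony at that moment is E major triad (E, G#, B); C4 is not a chord tone.
It is approached by leap up from G#3 and left by step down to B3.
Leap in, step out — an appoggiatura.

C4 is an appoggiatura.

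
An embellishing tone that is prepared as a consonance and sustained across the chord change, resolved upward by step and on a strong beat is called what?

Approach: by preparation — the pitch is first a chord tone, then held (tied or repeated) while the harmony changes under it. Departure: up by step. Metric position: strong.
A prepared dissonance that resolves upward by step — a retardation. (The same figure resolving downward would be a suspension.)

Retardation.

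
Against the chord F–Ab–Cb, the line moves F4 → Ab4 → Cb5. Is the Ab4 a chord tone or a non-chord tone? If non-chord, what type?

F diminished triad contains F, Ab, Cb; Ab is the third, so it is a chord tone.

Chord tone (the third of F diminished triad).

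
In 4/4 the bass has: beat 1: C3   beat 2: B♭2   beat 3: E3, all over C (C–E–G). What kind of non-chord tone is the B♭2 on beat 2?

The harmony at that moment is C major triad (C, E, G); B♭2 is not a chord tone.
It is approached by step down from C3 and left by leap up to E3.
Step in, leap out, on a weak beat — an escape tone.

Escape tone.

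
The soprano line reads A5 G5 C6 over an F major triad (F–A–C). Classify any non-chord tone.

The harmony at that moment is F major triad (F, A, C); G5 is not a chord tone.
It is approached by step down from A5 and left by leap up to C6.
Step in, leap out — an escape tone.

G5 is an escape tone.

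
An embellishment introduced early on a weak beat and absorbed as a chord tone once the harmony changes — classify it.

Approach: ahead of the chord change (typically by step), so it is dissonant against the current harmony. Departure: none — the same pitch is restated or held and is a chord tone of the new harmony.
Dissonant first, consonant once the harmony catches up: the note simply arrives early — an anticipation. (The reverse timing, consonant first and dissonant after the change, would be a suspension or retardation.)

Anticipation.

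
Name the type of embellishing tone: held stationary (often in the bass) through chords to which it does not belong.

Pedal tone.

Approach: none. Departure: none — a single pitch is sustained while the chords change around it, passing through harmonies that do not contain it.
No melodic motion at all; the dissonance is created entirely by the moving harmonies against the stationary note — a pedal tone (pedal point).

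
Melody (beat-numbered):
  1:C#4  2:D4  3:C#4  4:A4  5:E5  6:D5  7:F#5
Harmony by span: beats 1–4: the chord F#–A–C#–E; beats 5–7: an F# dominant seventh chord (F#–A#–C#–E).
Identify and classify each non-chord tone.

D4 (beat 2) — neighbor tone; D5 (beat 6) — escape tone.

The harmony at that moment is F# minor seventh chord (F#, A, C#, E); D4 is not a chord tone.
It is approached by step up from C#4 and left by step down to C#4.
Step away and step back to the same note — a neighbor tone (upper neighbor).
The harmony at that moment is F# dominant seventh chord (F#, A#, C#, E); D5 is not a chord tone.
It is approached by step down from E5 and left by leap up to F#5.
Step in, leap out — an escape tone.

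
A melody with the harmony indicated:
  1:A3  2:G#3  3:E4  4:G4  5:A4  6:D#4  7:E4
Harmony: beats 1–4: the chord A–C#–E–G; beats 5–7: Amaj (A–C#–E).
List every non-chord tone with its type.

G#3 (beat 2) — escape tone; D#4 (beat 6) — appoggiatura.

The harmony at that moment is A dominant seventh chord (A, C#, E, G); G#3 is not a chord tone.
It is approached by step down from A3 and left by leap up to E4.
Step in, leap out — an escape tone.
The harmony at that moment is A major triad (A, C#, E); D#4 is not a chord tone.
It is approached by leap down from A4 and left by step up to E4.
Leap in, step out — an appoggiatura.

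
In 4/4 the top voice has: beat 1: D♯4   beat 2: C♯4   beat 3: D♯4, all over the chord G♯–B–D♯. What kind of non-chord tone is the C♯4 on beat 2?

The harmony at that moment is G♯ minor triad (G♯, B, D♯); C♯4 is not a chord tone.
It is approached by step down from D♯4 and left by step up to D♯4.
Step away and step back to the same note — a neighbor tone (lower neighbor).

Lower neighbor tone.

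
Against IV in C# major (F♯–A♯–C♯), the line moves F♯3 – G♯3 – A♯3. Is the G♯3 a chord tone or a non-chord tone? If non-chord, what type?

Non-chord tone — a passing tone.

The harmony at that moment is F♯ major triad (F♯, A♯, C♯); G♯3 is not a chord tone.
It is approached by step up from F♯3 and left by step up to A♯3.
Step in, step out in the same direction — a passing tone.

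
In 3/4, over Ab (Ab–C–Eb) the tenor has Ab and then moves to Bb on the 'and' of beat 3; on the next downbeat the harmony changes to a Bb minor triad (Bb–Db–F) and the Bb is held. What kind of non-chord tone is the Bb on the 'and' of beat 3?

Anticipation.

The harmony at that moment is Ab major triad (Ab, C, Eb); Bb is not a chord tone.
It is approached by step up from Ab and then sustained as the same pitch into the next harmony.
Arriving early and becoming a chord tone when the harmony changes — an anticipation.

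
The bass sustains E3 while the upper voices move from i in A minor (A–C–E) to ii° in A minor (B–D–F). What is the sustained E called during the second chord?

The harmony at that moment is B diminished triad (B, D, F); E3 is not a chord tone.
It is held over (the same pitch as the preceding E3) and then sustained as the same pitch into the next harmony.
Sustained through a change of harmony — a pedal tone.

Pedal tone (pedal point).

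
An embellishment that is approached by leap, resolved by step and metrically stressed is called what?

Appoggiatura.

Approach: by leap. Departure: by step. Metric position: strong.
Leap in, step out, in a metrically strong position — an appoggiatura. (It is the mirror image of the escape tone, which steps in and leaps out from a weak position.)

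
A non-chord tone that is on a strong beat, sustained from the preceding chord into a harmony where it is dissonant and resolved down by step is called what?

Approach: by preparation — the pitch is first a chord tone, then held (tied or repeated) while the harmony changes under it. Departure: down by step. Metric position: strong.
A prepared dissonance that resolves downward by step — a suspension. (The same figure resolving upward would be a retardation.)

Suspension.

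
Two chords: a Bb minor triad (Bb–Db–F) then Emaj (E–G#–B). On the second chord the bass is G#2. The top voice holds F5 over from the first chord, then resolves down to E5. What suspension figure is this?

7–6 suspension.

At the second chord the bass is G#2. The suspended F5 lies a seventh above the bass; after resolving down by step to E5, the interval above the bass becomes a sixth.
Suspension figures are named by those two intervals: 7–6.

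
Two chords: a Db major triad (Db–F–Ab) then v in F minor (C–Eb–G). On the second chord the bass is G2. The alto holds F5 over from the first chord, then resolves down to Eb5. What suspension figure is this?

7–6 suspension.

At the second chord the bass is G2. The suspended F5 lies a seventh above the bass; after resolving down by step to Eb5, the interval above the bass becomes a sixth.
Suspension figures are named by those two intervals: 7–6.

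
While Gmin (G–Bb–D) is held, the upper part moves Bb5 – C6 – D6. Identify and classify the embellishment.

C6 is a passing tone.

The harmony at that moment is G minor triad (G, Bb, D); C6 is not a chord tone.
It is approached by step up from Bb5 and left by step up to D6.
Step in, step out in the same direction — a passing tone.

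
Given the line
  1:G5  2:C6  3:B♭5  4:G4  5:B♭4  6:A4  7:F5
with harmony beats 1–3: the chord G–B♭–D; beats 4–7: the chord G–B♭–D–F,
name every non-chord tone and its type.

C6 (beat 2) — appoggiatura; A4 (beat 6) — escape tone.

The harmony at that moment is G minor triad (G, B♭, D); C6 is not a chord tone.
It is approached by leap up from G5 and left by step down to B♭5.
Leap in, step out — an appoggiatura.
The harmony at that moment is G minor seventh chord (G, B♭, D, F); A4 is not a chord tone.
It is approached by step down from B♭4 and left by leap up to F5.
Step in, leap out — an escape tone.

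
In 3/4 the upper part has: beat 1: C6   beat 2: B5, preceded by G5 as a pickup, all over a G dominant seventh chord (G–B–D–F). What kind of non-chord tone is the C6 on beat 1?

The harmony at that moment is G dominant seventh chord (G, B, D, F); C6 is not a chord tone.
It is approached by leap up from G5 and left by step down to B5.
Leap in, step out, metrically accented — an appoggiatura.

Appoggiatura.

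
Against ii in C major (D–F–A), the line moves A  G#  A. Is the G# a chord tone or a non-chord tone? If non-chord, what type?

The harmony at that moment is D minor triad (D, F, A); G# is not a chord tone.
It is approached by step down from A and left by step up to A.
Step away and step back to the same note — a neighbor tone (lower neighbor).

Non-chord tone — a neighbor tone.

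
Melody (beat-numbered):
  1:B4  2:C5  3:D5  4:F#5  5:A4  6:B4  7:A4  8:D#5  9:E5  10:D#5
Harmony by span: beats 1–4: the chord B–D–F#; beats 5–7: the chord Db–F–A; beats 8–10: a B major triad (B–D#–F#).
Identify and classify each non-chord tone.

The harmony at that moment is B minor triad (B, D, F#); C5 is not a chord tone.
It is approached by step up from B4 and left by step up to D5.
Step in, step out in the same direction — a passing tone.
The harmony at that moment is Db augmented triad (Db, F, A); B4 is not a chord tone.
It is approached by step up from A4 and left by step down to A4.
Step away and step back to the same note — a neighbor tone (upper neighbor).
The harmony at that moment is B major triad (B, D#, F#); E5 is not a chord tone.
It is approached by step up from D#5 and left by step down to D#5.
Step away and step back to the same note — a neighbor tone (upper neighbor).

C5 (beat 2) — passing tone; B4 (beat 6) — neighbor tone; E5 (beat 9) — neighbor tone.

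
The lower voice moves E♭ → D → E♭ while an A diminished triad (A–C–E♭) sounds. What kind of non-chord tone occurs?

The harmony at that moment is A diminished triad (A, C, E♭); D is not a chord tone.
It is approached by step down from E♭ and left by step up to E♭.
Step away and step back to the same note — a neighbor tone (lower neighbor).

D is a neighbor tone.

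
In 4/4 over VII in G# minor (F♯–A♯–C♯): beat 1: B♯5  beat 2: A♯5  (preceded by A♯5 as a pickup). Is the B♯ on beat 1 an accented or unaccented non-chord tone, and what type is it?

Accented neighbor tone.

The harmony at that moment is F♯ major triad (F♯, A♯, C♯); B♯5 is not a chord tone.
It is approached by step up from A♯5 and left by step down to A♯5.
Step away and step back to the same note — a neighbor tone (upper neighbor).
It falls on the downbeat, so it is accented.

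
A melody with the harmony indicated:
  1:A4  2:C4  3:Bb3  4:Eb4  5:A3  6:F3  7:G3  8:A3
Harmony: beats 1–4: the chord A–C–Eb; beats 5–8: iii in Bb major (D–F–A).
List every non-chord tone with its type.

The harmony at that moment is A diminished triad (A, C, Eb); Bb3 is not a chord tone.
It is approached by step down from C4 and left by leap up to Eb4.
Step in, leap out — an escape tone.
The harmony at that moment is D minor triad (D, F, A); G3 is not a chord tone.
It is approached by step up from F3 and left by step up to A3.
Step in, step out in the same direction — a passing tone.

Bb3 (beat 3) — escape tone; G3 (beat 7) — passing tone.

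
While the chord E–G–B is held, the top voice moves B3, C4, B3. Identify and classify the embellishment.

C4 is a neighbor tone.

The harmony at that moment is E minor triad (E, G, B); C4 is not a chord tone.
It is approached by step up from B3 and left by step down to B3.
Step away and step back to the same note — a neighbor tone (upper neighbor).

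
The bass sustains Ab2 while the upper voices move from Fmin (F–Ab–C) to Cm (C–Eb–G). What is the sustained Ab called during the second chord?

The harmony at that moment is C minor triad (C, Eb, G); Ab2 is not a chord tone.
It is held over (the same pitch as the preceding Ab2) and then sustained as the same pitch into the next harmony.
Sustained through a change of harmony — a pedal tone.

Pedal tone (pedal point).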